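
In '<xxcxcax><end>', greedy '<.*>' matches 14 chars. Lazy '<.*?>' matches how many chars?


Greedy '<.*>' tries to match as MUCH as possible.
Lazy '<.*?>' tries to match as LITTLE as possible.

String: '<xxcxcax><end>'
Greedy '<.*>' starts at first '<' and extends to the LAST '>': '<xxcxcax><end>' (14 chars)
Lazy '<.*?>' starts at first '<' and stops at the FIRST '>': '<xxcxcax>' (9 chars)

9


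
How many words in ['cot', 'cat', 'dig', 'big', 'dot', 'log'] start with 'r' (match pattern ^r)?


Pattern ^r anchors to start of word. Check which words begin with 'r':
  'cot' -> no
  'cat' -> no
  'dig' -> no
  'big' -> no
  'dot' -> no
  'log' -> no
Matching words: []
Count: 0

0


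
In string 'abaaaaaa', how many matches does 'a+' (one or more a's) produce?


Pattern 'a+' matches one or more consecutive a's.
String: 'abaaaaaa'
Scanning for runs of a:
  Match 1: 'a' (length 1)
  Match 2: 'aaaaaa' (length 6)
Total matches: 2

2


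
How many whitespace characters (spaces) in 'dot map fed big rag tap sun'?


\s matches whitespace characters (spaces, tabs, etc.).
Text: 'dot map fed big rag tap sun'
This text has 7 words separated by spaces.
Number of spaces = number of words - 1 = 7 - 1 = 6

6


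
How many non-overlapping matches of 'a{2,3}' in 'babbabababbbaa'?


Pattern 'a{2,3}' matches between 2 and 3 consecutive a's (greedy).
String: 'babbabababbbaa'
Finding runs of a's and applying greedy matching:
  Run at pos 1: 'a' (length 1)
  Run at pos 4: 'a' (length 1)
  Run at pos 6: 'a' (length 1)
  Run at pos 8: 'a' (length 1)
  Run at pos 12: 'aa' (length 2)
Matches: ['aa']
Count: 1

1


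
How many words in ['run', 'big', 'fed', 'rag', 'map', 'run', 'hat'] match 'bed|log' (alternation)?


Alternation 'bed|log' matches either 'bed' or 'log'.
Checking each word:
  'run' -> no
  'big' -> no
  'fed' -> no
  'rag' -> no
  'map' -> no
  'run' -> no
  'hat' -> no
Matches: []
Count: 0

0


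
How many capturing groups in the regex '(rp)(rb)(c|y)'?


To count capturing groups, count each '(' that starts a group.
Pattern: '(rp)(rb)(c|y)'
Walking through the pattern:
  Position 0: '(' -> group #1
  Position 4: '(' -> group #2
  Position 8: '(' -> group #3
Total capturing groups: 3

3


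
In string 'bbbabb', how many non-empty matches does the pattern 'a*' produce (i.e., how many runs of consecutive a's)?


Pattern 'a*' matches zero or more a's. We want non-empty runs of consecutive a's.
String: 'bbbabb'
Walking through the string to find runs of a's:
  Run 1: positions 3-3 -> 'a'
Non-empty runs found: ['a']
Count: 1

1


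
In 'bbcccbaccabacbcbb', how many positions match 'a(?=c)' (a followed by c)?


Lookahead 'a(?=c)' matches 'a' only when followed by 'c'.
String: 'bbcccbaccabacbcbb'
Checking each position where char is 'a':
  pos 6: 'a' -> MATCH (next='c')
  pos 9: 'a' -> no (next='b')
  pos 11: 'a' -> MATCH (next='c')
Matching positions: [6, 11]
Count: 2

2


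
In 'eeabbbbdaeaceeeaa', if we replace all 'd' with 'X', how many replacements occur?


re.sub('d', 'X', text) replaces every occurrence of 'd' with 'X'.
Text: 'eeabbbbdaeaceeeaa'
Scanning for 'd':
  pos 7: 'd' -> replacement #1
Total replacements: 1

1


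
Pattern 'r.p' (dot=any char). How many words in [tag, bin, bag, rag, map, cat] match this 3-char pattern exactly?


Pattern 'r.p' means: starts with 'r', any single char, ends with 'p'.
Checking each word (must be exactly 3 chars):
  'tag' (len=3): no
  'bin' (len=3): no
  'bag' (len=3): no
  'rag' (len=3): no
  'map' (len=3): no
  'cat' (len=3): no
Matching words: []
Total: 0

0


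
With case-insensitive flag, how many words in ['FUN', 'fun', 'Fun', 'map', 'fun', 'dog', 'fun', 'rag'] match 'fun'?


Case-insensitive matching: compare each word's lowercase form to 'fun'.
  'FUN' -> lower='fun' -> MATCH
  'fun' -> lower='fun' -> MATCH
  'Fun' -> lower='fun' -> MATCH
  'map' -> lower='map' -> no
  'fun' -> lower='fun' -> MATCH
  'dog' -> lower='dog' -> no
  'fun' -> lower='fun' -> MATCH
  'rag' -> lower='rag' -> no
Matches: ['FUN', 'fun', 'Fun', 'fun', 'fun']
Count: 5

5


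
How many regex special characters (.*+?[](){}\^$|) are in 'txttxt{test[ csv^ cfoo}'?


Regex special characters are: . * + ? [ ] ( ) { } \ ^ $ |
Scanning 'txttxt{test[ csv^ cfoo}':
  pos 6: '{' -> SPECIAL
  pos 11: '[' -> SPECIAL
  pos 16: '^' -> SPECIAL
  pos 22: '}' -> SPECIAL
Special chars found: ['{', '[', '^', '}']
Total: 4

4


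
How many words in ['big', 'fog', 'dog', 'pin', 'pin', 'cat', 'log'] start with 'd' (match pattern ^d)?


Pattern ^d anchors to start of word. Check which words begin with 'd':
  'big' -> no
  'fog' -> no
  'dog' -> MATCH (starts with 'd')
  'pin' -> no
  'pin' -> no
  'cat' -> no
  'log' -> no
Matching words: ['dog']
Count: 1

1


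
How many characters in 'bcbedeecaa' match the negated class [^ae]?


Negated class [^ae] matches any char NOT in {a, e}
Scanning 'bcbedeecaa':
  pos 0: 'b' -> MATCH
  pos 1: 'c' -> MATCH
  pos 2: 'b' -> MATCH
  pos 3: 'e' -> no (excluded)
  pos 4: 'd' -> MATCH
  pos 5: 'e' -> no (excluded)
  pos 6: 'e' -> no (excluded)
  pos 7: 'c' -> MATCH
  pos 8: 'a' -> no (excluded)
  pos 9: 'a' -> no (excluded)
Total matches: 5

5


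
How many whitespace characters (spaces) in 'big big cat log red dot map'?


\s matches whitespace characters (spaces, tabs, etc.).
Text: 'big big cat log red dot map'
This text has 7 words separated by spaces.
Number of spaces = number of words - 1 = 7 - 1 = 6

6


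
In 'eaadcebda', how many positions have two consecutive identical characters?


Looking for consecutive identical characters in 'eaadcebda':
  pos 0-1: 'e' vs 'a' -> different
  pos 1-2: 'a' vs 'a' -> MATCH ('aa')
  pos 2-3: 'a' vs 'd' -> different
  pos 3-4: 'd' vs 'c' -> different
  pos 4-5: 'c' vs 'e' -> different
  pos 5-6: 'e' vs 'b' -> different
  pos 6-7: 'b' vs 'd' -> different
  pos 7-8: 'd' vs 'a' -> different
Consecutive identical pairs: ['aa']
Count: 1

1


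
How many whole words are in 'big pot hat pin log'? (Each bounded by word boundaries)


Word boundaries (\b) mark the start/end of each word.
Text: 'big pot hat pin log'
Splitting by whitespace:
  Word 1: 'big'
  Word 2: 'pot'
  Word 3: 'hat'
  Word 4: 'pin'
  Word 5: 'log'
Total whole words: 5

5


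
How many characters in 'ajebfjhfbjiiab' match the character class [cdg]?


Character class [cdg] matches any of: {c, d, g}
Scanning string 'ajebfjhfbjiiab' character by character:
  pos 0: 'a' -> no
  pos 1: 'j' -> no
  pos 2: 'e' -> no
  pos 3: 'b' -> no
  pos 4: 'f' -> no
  pos 5: 'j' -> no
  pos 6: 'h' -> no
  pos 7: 'f' -> no
  pos 8: 'b' -> no
  pos 9: 'j' -> no
  pos 10: 'i' -> no
  pos 11: 'i' -> no
  pos 12: 'a' -> no
  pos 13: 'b' -> no
Total matches: 0

0


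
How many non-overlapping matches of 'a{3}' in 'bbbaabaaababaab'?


Pattern 'a{3}' matches exactly 3 consecutive a's (greedy, non-overlapping).
String: 'bbbaabaaababaab'
Scanning for runs of a's:
  Run at pos 3: 'aa' (length 2) -> 0 match(es)
  Run at pos 6: 'aaa' (length 3) -> 1 match(es)
  Run at pos 10: 'a' (length 1) -> 0 match(es)
  Run at pos 12: 'aa' (length 2) -> 0 match(es)
Matches found: ['aaa']
Total: 1

1


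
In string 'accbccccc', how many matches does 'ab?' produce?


Pattern 'ab?' matches 'a' optionally followed by 'b'.
String: 'accbccccc'
Scanning left to right for 'a' then checking next char:
  Match 1: 'a' (a not followed by b)
Total matches: 1

1


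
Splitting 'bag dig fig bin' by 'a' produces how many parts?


Splitting by 'a' breaks the string at each occurrence of the separator.
Text: 'bag dig fig bin'
Parts after split:
  Part 1: 'b'
  Part 2: 'g dig fig bin'
Total parts: 2

2


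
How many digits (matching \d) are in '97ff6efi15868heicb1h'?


\d matches any digit 0-9.
Scanning '97ff6efi15868heicb1h':
  pos 0: '9' -> DIGIT
  pos 1: '7' -> DIGIT
  pos 4: '6' -> DIGIT
  pos 8: '1' -> DIGIT
  pos 9: '5' -> DIGIT
  pos 10: '8' -> DIGIT
  pos 11: '6' -> DIGIT
  pos 12: '8' -> DIGIT
  pos 18: '1' -> DIGIT
Digits found: ['9', '7', '6', '1', '5', '8', '6', '8', '1']
Total: 9

9


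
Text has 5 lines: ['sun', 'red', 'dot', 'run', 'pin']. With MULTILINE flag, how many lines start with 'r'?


With MULTILINE flag, ^ matches the start of each line.
Lines: ['sun', 'red', 'dot', 'run', 'pin']
Checking which lines start with 'r':
  Line 1: 'sun' -> no
  Line 2: 'red' -> MATCH
  Line 3: 'dot' -> no
  Line 4: 'run' -> MATCH
  Line 5: 'pin' -> no
Matching lines: ['red', 'run']
Count: 2

2


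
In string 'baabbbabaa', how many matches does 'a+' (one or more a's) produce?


Pattern 'a+' matches one or more consecutive a's.
String: 'baabbbabaa'
Scanning for runs of a:
  Match 1: 'aa' (length 2)
  Match 2: 'a' (length 1)
  Match 3: 'aa' (length 2)
Total matches: 3

3


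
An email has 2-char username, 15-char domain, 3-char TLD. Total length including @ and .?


An email address has format: username@domain.tld
Username length: 2
'@' character: 1
Domain length: 15
'.' character: 1
TLD length: 3
Total = 2 + 1 + 15 + 1 + 3 = 22

22


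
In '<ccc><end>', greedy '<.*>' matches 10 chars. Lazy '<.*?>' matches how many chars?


Greedy '<.*>' tries to match as MUCH as possible.
Lazy '<.*?>' tries to match as LITTLE as possible.

String: '<ccc><end>'
Greedy '<.*>' starts at first '<' and extends to the LAST '>': '<ccc><end>' (10 chars)
Lazy '<.*?>' starts at first '<' and stops at the FIRST '>': '<ccc>' (5 chars)

5


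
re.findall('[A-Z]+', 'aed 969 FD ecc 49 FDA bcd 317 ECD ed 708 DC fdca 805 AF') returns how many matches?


Pattern '[A-Z]+' finds one or more uppercase letters.
Text: 'aed 969 FD ecc 49 FDA bcd 317 ECD ed 708 DC fdca 805 AF'
Scanning for matches:
  Match 1: 'FD'
  Match 2: 'FDA'
  Match 3: 'ECD'
  Match 4: 'DC'
  Match 5: 'AF'
Total matches: 5

5


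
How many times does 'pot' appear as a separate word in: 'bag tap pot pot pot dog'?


Scanning each word for exact match 'pot':
  Word 1: 'bag' -> no
  Word 2: 'tap' -> no
  Word 3: 'pot' -> MATCH
  Word 4: 'pot' -> MATCH
  Word 5: 'pot' -> MATCH
  Word 6: 'dog' -> no
Total matches: 3

3


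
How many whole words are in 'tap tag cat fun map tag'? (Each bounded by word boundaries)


Word boundaries (\b) mark the start/end of each word.
Text: 'tap tag cat fun map tag'
Splitting by whitespace:
  Word 1: 'tap'
  Word 2: 'tag'
  Word 3: 'cat'
  Word 4: 'fun'
  Word 5: 'map'
  Word 6: 'tag'
Total whole words: 6

6


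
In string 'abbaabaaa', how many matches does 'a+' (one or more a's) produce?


Pattern 'a+' matches one or more consecutive a's.
String: 'abbaabaaa'
Scanning for runs of a:
  Match 1: 'a' (length 1)
  Match 2: 'aa' (length 2)
  Match 3: 'aaa' (length 3)
Total matches: 3

3


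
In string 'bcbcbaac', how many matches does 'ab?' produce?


Pattern 'ab?' matches 'a' optionally followed by 'b'.
String: 'bcbcbaac'
Scanning left to right for 'a' then checking next char:
  Match 1: 'a' (a not followed by b)
  Match 2: 'a' (a not followed by b)
Total matches: 2

2


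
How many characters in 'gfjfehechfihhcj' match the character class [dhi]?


Character class [dhi] matches any of: {d, h, i}
Scanning string 'gfjfehechfihhcj' character by character:
  pos 0: 'g' -> no
  pos 1: 'f' -> no
  pos 2: 'j' -> no
  pos 3: 'f' -> no
  pos 4: 'e' -> no
  pos 5: 'h' -> MATCH
  pos 6: 'e' -> no
  pos 7: 'c' -> no
  pos 8: 'h' -> MATCH
  pos 9: 'f' -> no
  pos 10: 'i' -> MATCH
  pos 11: 'h' -> MATCH
  pos 12: 'h' -> MATCH
  pos 13: 'c' -> no
  pos 14: 'j' -> no
Total matches: 5

5


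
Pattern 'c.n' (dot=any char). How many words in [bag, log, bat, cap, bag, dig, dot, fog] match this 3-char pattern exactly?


Pattern 'c.n' means: starts with 'c', any single char, ends with 'n'.
Checking each word (must be exactly 3 chars):
  'bag' (len=3): no
  'log' (len=3): no
  'bat' (len=3): no
  'cap' (len=3): no
  'bag' (len=3): no
  'dig' (len=3): no
  'dot' (len=3): no
  'fog' (len=3): no
Matching words: []
Total: 0

0


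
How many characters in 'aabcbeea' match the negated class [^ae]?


Negated class [^ae] matches any char NOT in {a, e}
Scanning 'aabcbeea':
  pos 0: 'a' -> no (excluded)
  pos 1: 'a' -> no (excluded)
  pos 2: 'b' -> MATCH
  pos 3: 'c' -> MATCH
  pos 4: 'b' -> MATCH
  pos 5: 'e' -> no (excluded)
  pos 6: 'e' -> no (excluded)
  pos 7: 'a' -> no (excluded)
Total matches: 3

3


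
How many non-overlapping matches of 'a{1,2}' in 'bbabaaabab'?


Pattern 'a{1,2}' matches between 1 and 2 consecutive a's (greedy).
String: 'bbabaaabab'
Finding runs of a's and applying greedy matching:
  Run at pos 2: 'a' (length 1)
  Run at pos 4: 'aaa' (length 3)
  Run at pos 8: 'a' (length 1)
Matches: ['a', 'aa', 'a', 'a']
Count: 4

4


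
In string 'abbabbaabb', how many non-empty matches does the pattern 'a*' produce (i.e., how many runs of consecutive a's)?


Pattern 'a*' matches zero or more a's. We want non-empty runs of consecutive a's.
String: 'abbabbaabb'
Walking through the string to find runs of a's:
  Run 1: positions 0-0 -> 'a'
  Run 2: positions 3-3 -> 'a'
  Run 3: positions 6-7 -> 'aa'
Non-empty runs found: ['a', 'a', 'aa']
Count: 3

3


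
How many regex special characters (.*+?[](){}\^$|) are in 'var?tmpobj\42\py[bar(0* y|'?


Regex special characters are: . * + ? [ ] ( ) { } \ ^ $ |
Scanning 'var?tmpobj\42\py[bar(0* y|':
  pos 3: '?' -> SPECIAL
  pos 10: '\' -> SPECIAL
  pos 13: '\' -> SPECIAL
  pos 16: '[' -> SPECIAL
  pos 20: '(' -> SPECIAL
  pos 22: '*' -> SPECIAL
  pos 25: '|' -> SPECIAL
Special chars found: ['?', '\\', '\\', '[', '(', '*', '|']
Total: 7

7


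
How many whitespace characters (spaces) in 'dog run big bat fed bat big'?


\s matches whitespace characters (spaces, tabs, etc.).
Text: 'dog run big bat fed bat big'
This text has 7 words separated by spaces.
Number of spaces = number of words - 1 = 7 - 1 = 6

6


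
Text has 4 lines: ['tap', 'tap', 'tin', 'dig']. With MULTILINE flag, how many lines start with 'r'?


With MULTILINE flag, ^ matches the start of each line.
Lines: ['tap', 'tap', 'tin', 'dig']
Checking which lines start with 'r':
  Line 1: 'tap' -> no
  Line 2: 'tap' -> no
  Line 3: 'tin' -> no
  Line 4: 'dig' -> no
Matching lines: []
Count: 0

0


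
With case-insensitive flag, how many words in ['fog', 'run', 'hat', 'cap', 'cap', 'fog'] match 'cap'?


Case-insensitive matching: compare each word's lowercase form to 'cap'.
  'fog' -> lower='fog' -> no
  'run' -> lower='run' -> no
  'hat' -> lower='hat' -> no
  'cap' -> lower='cap' -> MATCH
  'cap' -> lower='cap' -> MATCH
  'fog' -> lower='fog' -> no
Matches: ['cap', 'cap']
Count: 2

2


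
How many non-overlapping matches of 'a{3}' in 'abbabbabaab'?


Pattern 'a{3}' matches exactly 3 consecutive a's (greedy, non-overlapping).
String: 'abbabbabaab'
Scanning for runs of a's:
  Run at pos 0: 'a' (length 1) -> 0 match(es)
  Run at pos 3: 'a' (length 1) -> 0 match(es)
  Run at pos 6: 'a' (length 1) -> 0 match(es)
  Run at pos 8: 'aa' (length 2) -> 0 match(es)
Matches found: []
Total: 0

0


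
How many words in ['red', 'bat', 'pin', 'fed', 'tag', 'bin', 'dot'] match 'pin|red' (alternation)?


Alternation 'pin|red' matches either 'pin' or 'red'.
Checking each word:
  'red' -> MATCH
  'bat' -> no
  'pin' -> MATCH
  'fed' -> no
  'tag' -> no
  'bin' -> no
  'dot' -> no
Matches: ['red', 'pin']
Count: 2

2


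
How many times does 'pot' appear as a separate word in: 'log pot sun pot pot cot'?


Scanning each word for exact match 'pot':
  Word 1: 'log' -> no
  Word 2: 'pot' -> MATCH
  Word 3: 'sun' -> no
  Word 4: 'pot' -> MATCH
  Word 5: 'pot' -> MATCH
  Word 6: 'cot' -> no
Total matches: 3

3


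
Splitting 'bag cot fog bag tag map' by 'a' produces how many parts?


Splitting by 'a' breaks the string at each occurrence of the separator.
Text: 'bag cot fog bag tag map'
Parts after split:
  Part 1: 'b'
  Part 2: 'g cot fog b'
  Part 3: 'g t'
  Part 4: 'g m'
  Part 5: 'p'
Total parts: 5

5


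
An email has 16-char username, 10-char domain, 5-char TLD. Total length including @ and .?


An email address has format: username@domain.tld
Username length: 16
'@' character: 1
Domain length: 10
'.' character: 1
TLD length: 5
Total = 16 + 1 + 10 + 1 + 5 = 33

33


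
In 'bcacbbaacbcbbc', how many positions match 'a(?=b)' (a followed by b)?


Lookahead 'a(?=b)' matches 'a' only when followed by 'b'.
String: 'bcacbbaacbcbbc'
Checking each position where char is 'a':
  pos 2: 'a' -> no (next='c')
  pos 6: 'a' -> no (next='a')
  pos 7: 'a' -> no (next='c')
Matching positions: []
Count: 0

0


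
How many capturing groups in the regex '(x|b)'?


To count capturing groups, count each '(' that starts a group.
Pattern: '(x|b)'
Walking through the pattern:
  Position 0: '(' -> group #1
Total capturing groups: 1

1


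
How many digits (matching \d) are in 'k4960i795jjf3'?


\d matches any digit 0-9.
Scanning 'k4960i795jjf3':
  pos 1: '4' -> DIGIT
  pos 2: '9' -> DIGIT
  pos 3: '6' -> DIGIT
  pos 4: '0' -> DIGIT
  pos 6: '7' -> DIGIT
  pos 7: '9' -> DIGIT
  pos 8: '5' -> DIGIT
  pos 12: '3' -> DIGIT
Digits found: ['4', '9', '6', '0', '7', '9', '5', '3']
Total: 8

8


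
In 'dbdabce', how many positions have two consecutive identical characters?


Looking for consecutive identical characters in 'dbdabce':
  pos 0-1: 'd' vs 'b' -> different
  pos 1-2: 'b' vs 'd' -> different
  pos 2-3: 'd' vs 'a' -> different
  pos 3-4: 'a' vs 'b' -> different
  pos 4-5: 'b' vs 'c' -> different
  pos 5-6: 'c' vs 'e' -> different
Consecutive identical pairs: []
Count: 0

0


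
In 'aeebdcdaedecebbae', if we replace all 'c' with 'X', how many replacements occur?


re.sub('c', 'X', text) replaces every occurrence of 'c' with 'X'.
Text: 'aeebdcdaedecebbae'
Scanning for 'c':
  pos 5: 'c' -> replacement #1
  pos 11: 'c' -> replacement #2
Total replacements: 2

2


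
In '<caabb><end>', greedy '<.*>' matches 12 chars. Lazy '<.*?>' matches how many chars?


Greedy '<.*>' tries to match as MUCH as possible.
Lazy '<.*?>' tries to match as LITTLE as possible.

String: '<caabb><end>'
Greedy '<.*>' starts at first '<' and extends to the LAST '>': '<caabb><end>' (12 chars)
Lazy '<.*?>' starts at first '<' and stops at the FIRST '>': '<caabb>' (7 chars)

7


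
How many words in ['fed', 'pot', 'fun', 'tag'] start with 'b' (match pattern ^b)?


Pattern ^b anchors to start of word. Check which words begin with 'b':
  'fed' -> no
  'pot' -> no
  'fun' -> no
  'tag' -> no
Matching words: []
Count: 0

0


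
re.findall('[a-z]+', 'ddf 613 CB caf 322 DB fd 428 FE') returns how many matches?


Pattern '[a-z]+' finds one or more lowercase letters.
Text: 'ddf 613 CB caf 322 DB fd 428 FE'
Scanning for matches:
  Match 1: 'ddf'
  Match 2: 'caf'
  Match 3: 'fd'
Total matches: 3

3


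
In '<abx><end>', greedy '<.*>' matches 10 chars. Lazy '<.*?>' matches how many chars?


Greedy '<.*>' tries to match as MUCH as possible.
Lazy '<.*?>' tries to match as LITTLE as possible.

String: '<abx><end>'
Greedy '<.*>' starts at first '<' and extends to the LAST '>': '<abx><end>' (10 chars)
Lazy '<.*?>' starts at first '<' and stops at the FIRST '>': '<abx>' (5 chars)

5


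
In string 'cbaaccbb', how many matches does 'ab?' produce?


Pattern 'ab?' matches 'a' optionally followed by 'b'.
String: 'cbaaccbb'
Scanning left to right for 'a' then checking next char:
  Match 1: 'a' (a not followed by b)
  Match 2: 'a' (a not followed by b)
Total matches: 2

2


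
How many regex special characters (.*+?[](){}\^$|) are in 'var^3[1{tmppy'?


Regex special characters are: . * + ? [ ] ( ) { } \ ^ $ |
Scanning 'var^3[1{tmppy':
  pos 3: '^' -> SPECIAL
  pos 5: '[' -> SPECIAL
  pos 7: '{' -> SPECIAL
Special chars found: ['^', '[', '{']
Total: 3

3


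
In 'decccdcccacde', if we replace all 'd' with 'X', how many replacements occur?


re.sub('d', 'X', text) replaces every occurrence of 'd' with 'X'.
Text: 'decccdcccacde'
Scanning for 'd':
  pos 0: 'd' -> replacement #1
  pos 5: 'd' -> replacement #2
  pos 11: 'd' -> replacement #3
Total replacements: 3

3


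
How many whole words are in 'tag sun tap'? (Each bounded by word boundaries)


Word boundaries (\b) mark the start/end of each word.
Text: 'tag sun tap'
Splitting by whitespace:
  Word 1: 'tag'
  Word 2: 'sun'
  Word 3: 'tap'
Total whole words: 3

3


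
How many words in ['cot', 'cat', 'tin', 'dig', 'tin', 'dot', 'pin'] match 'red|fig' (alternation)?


Alternation 'red|fig' matches either 'red' or 'fig'.
Checking each word:
  'cot' -> no
  'cat' -> no
  'tin' -> no
  'dig' -> no
  'tin' -> no
  'dot' -> no
  'pin' -> no
Matches: []
Count: 0

0


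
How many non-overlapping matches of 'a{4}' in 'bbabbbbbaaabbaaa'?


Pattern 'a{4}' matches exactly 4 consecutive a's (greedy, non-overlapping).
String: 'bbabbbbbaaabbaaa'
Scanning for runs of a's:
  Run at pos 2: 'a' (length 1) -> 0 match(es)
  Run at pos 8: 'aaa' (length 3) -> 0 match(es)
  Run at pos 13: 'aaa' (length 3) -> 0 match(es)
Matches found: []
Total: 0

0


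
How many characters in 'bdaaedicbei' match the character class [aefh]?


Character class [aefh] matches any of: {a, e, f, h}
Scanning string 'bdaaedicbei' character by character:
  pos 0: 'b' -> no
  pos 1: 'd' -> no
  pos 2: 'a' -> MATCH
  pos 3: 'a' -> MATCH
  pos 4: 'e' -> MATCH
  pos 5: 'd' -> no
  pos 6: 'i' -> no
  pos 7: 'c' -> no
  pos 8: 'b' -> no
  pos 9: 'e' -> MATCH
  pos 10: 'i' -> no
Total matches: 4

4


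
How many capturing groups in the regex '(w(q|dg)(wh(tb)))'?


To count capturing groups, count each '(' that starts a group.
Pattern: '(w(q|dg)(wh(tb)))'
Walking through the pattern:
  Position 0: '(' -> group #1
  Position 2: '(' -> group #2
  Position 8: '(' -> group #3
  Position 11: '(' -> group #4
Total capturing groups: 4

4


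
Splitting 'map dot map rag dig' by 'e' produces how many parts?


Splitting by 'e' breaks the string at each occurrence of the separator.
Text: 'map dot map rag dig'
Parts after split:
  Part 1: 'map dot map rag dig'
Total parts: 1

1


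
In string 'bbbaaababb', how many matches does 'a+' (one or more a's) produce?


Pattern 'a+' matches one or more consecutive a's.
String: 'bbbaaababb'
Scanning for runs of a:
  Match 1: 'aaa' (length 3)
  Match 2: 'a' (length 1)
Total matches: 2

2


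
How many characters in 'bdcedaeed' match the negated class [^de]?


Negated class [^de] matches any char NOT in {d, e}
Scanning 'bdcedaeed':
  pos 0: 'b' -> MATCH
  pos 1: 'd' -> no (excluded)
  pos 2: 'c' -> MATCH
  pos 3: 'e' -> no (excluded)
  pos 4: 'd' -> no (excluded)
  pos 5: 'a' -> MATCH
  pos 6: 'e' -> no (excluded)
  pos 7: 'e' -> no (excluded)
  pos 8: 'd' -> no (excluded)
Total matches: 3

3


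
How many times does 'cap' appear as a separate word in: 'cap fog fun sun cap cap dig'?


Scanning each word for exact match 'cap':
  Word 1: 'cap' -> MATCH
  Word 2: 'fog' -> no
  Word 3: 'fun' -> no
  Word 4: 'sun' -> no
  Word 5: 'cap' -> MATCH
  Word 6: 'cap' -> MATCH
  Word 7: 'dig' -> no
Total matches: 3

3


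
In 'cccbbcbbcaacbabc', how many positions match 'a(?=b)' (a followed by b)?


Lookahead 'a(?=b)' matches 'a' only when followed by 'b'.
String: 'cccbbcbbcaacbabc'
Checking each position where char is 'a':
  pos 9: 'a' -> no (next='a')
  pos 10: 'a' -> no (next='c')
  pos 13: 'a' -> MATCH (next='b')
Matching positions: [13]
Count: 1

1


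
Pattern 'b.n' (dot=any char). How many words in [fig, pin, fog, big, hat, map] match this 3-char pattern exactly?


Pattern 'b.n' means: starts with 'b', any single char, ends with 'n'.
Checking each word (must be exactly 3 chars):
  'fig' (len=3): no
  'pin' (len=3): no
  'fog' (len=3): no
  'big' (len=3): no
  'hat' (len=3): no
  'map' (len=3): no
Matching words: []
Total: 0

0


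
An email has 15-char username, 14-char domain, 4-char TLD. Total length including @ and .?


An email address has format: username@domain.tld
Username length: 15
'@' character: 1
Domain length: 14
'.' character: 1
TLD length: 4
Total = 15 + 1 + 14 + 1 + 4 = 35

35


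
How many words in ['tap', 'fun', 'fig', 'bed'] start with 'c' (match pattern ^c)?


Pattern ^c anchors to start of word. Check which words begin with 'c':
  'tap' -> no
  'fun' -> no
  'fig' -> no
  'bed' -> no
Matching words: []
Count: 0

0


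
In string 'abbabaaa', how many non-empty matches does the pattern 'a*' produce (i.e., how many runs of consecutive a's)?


Pattern 'a*' matches zero or more a's. We want non-empty runs of consecutive a's.
String: 'abbabaaa'
Walking through the string to find runs of a's:
  Run 1: positions 0-0 -> 'a'
  Run 2: positions 3-3 -> 'a'
  Run 3: positions 5-7 -> 'aaa'
Non-empty runs found: ['a', 'a', 'aaa']
Count: 3

3


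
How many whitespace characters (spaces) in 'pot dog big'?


\s matches whitespace characters (spaces, tabs, etc.).
Text: 'pot dog big'
This text has 3 words separated by spaces.
Number of spaces = number of words - 1 = 3 - 1 = 2

2


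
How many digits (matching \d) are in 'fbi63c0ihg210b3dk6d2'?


\d matches any digit 0-9.
Scanning 'fbi63c0ihg210b3dk6d2':
  pos 3: '6' -> DIGIT
  pos 4: '3' -> DIGIT
  pos 6: '0' -> DIGIT
  pos 10: '2' -> DIGIT
  pos 11: '1' -> DIGIT
  pos 12: '0' -> DIGIT
  pos 14: '3' -> DIGIT
  pos 17: '6' -> DIGIT
  pos 19: '2' -> DIGIT
Digits found: ['6', '3', '0', '2', '1', '0', '3', '6', '2']
Total: 9

9


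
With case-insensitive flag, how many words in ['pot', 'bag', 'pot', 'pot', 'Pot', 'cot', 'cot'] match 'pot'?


Case-insensitive matching: compare each word's lowercase form to 'pot'.
  'pot' -> lower='pot' -> MATCH
  'bag' -> lower='bag' -> no
  'pot' -> lower='pot' -> MATCH
  'pot' -> lower='pot' -> MATCH
  'Pot' -> lower='pot' -> MATCH
  'cot' -> lower='cot' -> no
  'cot' -> lower='cot' -> no
Matches: ['pot', 'pot', 'pot', 'Pot']
Count: 4

4


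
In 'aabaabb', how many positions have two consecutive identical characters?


Looking for consecutive identical characters in 'aabaabb':
  pos 0-1: 'a' vs 'a' -> MATCH ('aa')
  pos 1-2: 'a' vs 'b' -> different
  pos 2-3: 'b' vs 'a' -> different
  pos 3-4: 'a' vs 'a' -> MATCH ('aa')
  pos 4-5: 'a' vs 'b' -> different
  pos 5-6: 'b' vs 'b' -> MATCH ('bb')
Consecutive identical pairs: ['aa', 'aa', 'bb']
Count: 3

3


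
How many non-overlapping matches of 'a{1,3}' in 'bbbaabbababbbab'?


Pattern 'a{1,3}' matches between 1 and 3 consecutive a's (greedy).
String: 'bbbaabbababbbab'
Finding runs of a's and applying greedy matching:
  Run at pos 3: 'aa' (length 2)
  Run at pos 7: 'a' (length 1)
  Run at pos 9: 'a' (length 1)
  Run at pos 13: 'a' (length 1)
Matches: ['aa', 'a', 'a', 'a']
Count: 4

4


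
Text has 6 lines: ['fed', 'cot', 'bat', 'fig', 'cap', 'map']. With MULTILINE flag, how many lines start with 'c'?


With MULTILINE flag, ^ matches the start of each line.
Lines: ['fed', 'cot', 'bat', 'fig', 'cap', 'map']
Checking which lines start with 'c':
  Line 1: 'fed' -> no
  Line 2: 'cot' -> MATCH
  Line 3: 'bat' -> no
  Line 4: 'fig' -> no
  Line 5: 'cap' -> MATCH
  Line 6: 'map' -> no
Matching lines: ['cot', 'cap']
Count: 2

2


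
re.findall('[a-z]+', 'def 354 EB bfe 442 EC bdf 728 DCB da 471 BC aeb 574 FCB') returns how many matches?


Pattern '[a-z]+' finds one or more lowercase letters.
Text: 'def 354 EB bfe 442 EC bdf 728 DCB da 471 BC aeb 574 FCB'
Scanning for matches:
  Match 1: 'def'
  Match 2: 'bfe'
  Match 3: 'bdf'
  Match 4: 'da'
  Match 5: 'aeb'
Total matches: 5

5


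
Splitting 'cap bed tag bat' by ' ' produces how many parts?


Splitting by ' ' breaks the string at each occurrence of the separator.
Text: 'cap bed tag bat'
Parts after split:
  Part 1: 'cap'
  Part 2: 'bed'
  Part 3: 'tag'
  Part 4: 'bat'
Total parts: 4

4


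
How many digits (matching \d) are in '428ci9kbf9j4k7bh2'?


\d matches any digit 0-9.
Scanning '428ci9kbf9j4k7bh2':
  pos 0: '4' -> DIGIT
  pos 1: '2' -> DIGIT
  pos 2: '8' -> DIGIT
  pos 5: '9' -> DIGIT
  pos 9: '9' -> DIGIT
  pos 11: '4' -> DIGIT
  pos 13: '7' -> DIGIT
  pos 16: '2' -> DIGIT
Digits found: ['4', '2', '8', '9', '9', '4', '7', '2']
Total: 8

8


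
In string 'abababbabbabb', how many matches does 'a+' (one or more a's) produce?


Pattern 'a+' matches one or more consecutive a's.
String: 'abababbabbabb'
Scanning for runs of a:
  Match 1: 'a' (length 1)
  Match 2: 'a' (length 1)
  Match 3: 'a' (length 1)
  Match 4: 'a' (length 1)
  Match 5: 'a' (length 1)
Total matches: 5

5


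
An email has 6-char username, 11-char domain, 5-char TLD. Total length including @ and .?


An email address has format: username@domain.tld
Username length: 6
'@' character: 1
Domain length: 11
'.' character: 1
TLD length: 5
Total = 6 + 1 + 11 + 1 + 5 = 24

24


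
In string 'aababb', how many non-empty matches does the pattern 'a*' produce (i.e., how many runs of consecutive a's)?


Pattern 'a*' matches zero or more a's. We want non-empty runs of consecutive a's.
String: 'aababb'
Walking through the string to find runs of a's:
  Run 1: positions 0-1 -> 'aa'
  Run 2: positions 3-3 -> 'a'
Non-empty runs found: ['aa', 'a']
Count: 2

2


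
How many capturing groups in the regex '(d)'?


To count capturing groups, count each '(' that starts a group.
Pattern: '(d)'
Walking through the pattern:
  Position 0: '(' -> group #1
Total capturing groups: 1

1


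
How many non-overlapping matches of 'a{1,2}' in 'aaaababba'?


Pattern 'a{1,2}' matches between 1 and 2 consecutive a's (greedy).
String: 'aaaababba'
Finding runs of a's and applying greedy matching:
  Run at pos 0: 'aaaa' (length 4)
  Run at pos 5: 'a' (length 1)
  Run at pos 8: 'a' (length 1)
Matches: ['aa', 'aa', 'a', 'a']
Count: 4

4


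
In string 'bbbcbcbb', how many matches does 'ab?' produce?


Pattern 'ab?' matches 'a' optionally followed by 'b'.
String: 'bbbcbcbb'
Scanning left to right for 'a' then checking next char:
Total matches: 0

0


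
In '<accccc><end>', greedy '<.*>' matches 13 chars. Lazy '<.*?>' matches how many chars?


Greedy '<.*>' tries to match as MUCH as possible.
Lazy '<.*?>' tries to match as LITTLE as possible.

String: '<accccc><end>'
Greedy '<.*>' starts at first '<' and extends to the LAST '>': '<accccc><end>' (13 chars)
Lazy '<.*?>' starts at first '<' and stops at the FIRST '>': '<accccc>' (8 chars)

8


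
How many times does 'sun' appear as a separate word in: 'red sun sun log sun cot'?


Scanning each word for exact match 'sun':
  Word 1: 'red' -> no
  Word 2: 'sun' -> MATCH
  Word 3: 'sun' -> MATCH
  Word 4: 'log' -> no
  Word 5: 'sun' -> MATCH
  Word 6: 'cot' -> no
Total matches: 3

3


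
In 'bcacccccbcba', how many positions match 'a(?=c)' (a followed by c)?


Lookahead 'a(?=c)' matches 'a' only when followed by 'c'.
String: 'bcacccccbcba'
Checking each position where char is 'a':
  pos 2: 'a' -> MATCH (next='c')
Matching positions: [2]
Count: 1

1


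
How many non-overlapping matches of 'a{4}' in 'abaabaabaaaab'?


Pattern 'a{4}' matches exactly 4 consecutive a's (greedy, non-overlapping).
String: 'abaabaabaaaab'
Scanning for runs of a's:
  Run at pos 0: 'a' (length 1) -> 0 match(es)
  Run at pos 2: 'aa' (length 2) -> 0 match(es)
  Run at pos 5: 'aa' (length 2) -> 0 match(es)
  Run at pos 8: 'aaaa' (length 4) -> 1 match(es)
Matches found: ['aaaa']
Total: 1

1


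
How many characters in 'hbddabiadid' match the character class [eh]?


Character class [eh] matches any of: {e, h}
Scanning string 'hbddabiadid' character by character:
  pos 0: 'h' -> MATCH
  pos 1: 'b' -> no
  pos 2: 'd' -> no
  pos 3: 'd' -> no
  pos 4: 'a' -> no
  pos 5: 'b' -> no
  pos 6: 'i' -> no
  pos 7: 'a' -> no
  pos 8: 'd' -> no
  pos 9: 'i' -> no
  pos 10: 'd' -> no
Total matches: 1

1


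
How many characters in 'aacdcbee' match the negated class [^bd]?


Negated class [^bd] matches any char NOT in {b, d}
Scanning 'aacdcbee':
  pos 0: 'a' -> MATCH
  pos 1: 'a' -> MATCH
  pos 2: 'c' -> MATCH
  pos 3: 'd' -> no (excluded)
  pos 4: 'c' -> MATCH
  pos 5: 'b' -> no (excluded)
  pos 6: 'e' -> MATCH
  pos 7: 'e' -> MATCH
Total matches: 6

6


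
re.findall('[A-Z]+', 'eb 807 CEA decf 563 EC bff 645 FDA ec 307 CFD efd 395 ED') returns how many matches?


Pattern '[A-Z]+' finds one or more uppercase letters.
Text: 'eb 807 CEA decf 563 EC bff 645 FDA ec 307 CFD efd 395 ED'
Scanning for matches:
  Match 1: 'CEA'
  Match 2: 'EC'
  Match 3: 'FDA'
  Match 4: 'CFD'
  Match 5: 'ED'
Total matches: 5

5


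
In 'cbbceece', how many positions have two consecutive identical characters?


Looking for consecutive identical characters in 'cbbceece':
  pos 0-1: 'c' vs 'b' -> different
  pos 1-2: 'b' vs 'b' -> MATCH ('bb')
  pos 2-3: 'b' vs 'c' -> different
  pos 3-4: 'c' vs 'e' -> different
  pos 4-5: 'e' vs 'e' -> MATCH ('ee')
  pos 5-6: 'e' vs 'c' -> different
  pos 6-7: 'c' vs 'e' -> different
Consecutive identical pairs: ['bb', 'ee']
Count: 2

2


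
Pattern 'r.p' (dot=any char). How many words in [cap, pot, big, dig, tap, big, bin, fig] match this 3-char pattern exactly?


Pattern 'r.p' means: starts with 'r', any single char, ends with 'p'.
Checking each word (must be exactly 3 chars):
  'cap' (len=3): no
  'pot' (len=3): no
  'big' (len=3): no
  'dig' (len=3): no
  'tap' (len=3): no
  'big' (len=3): no
  'bin' (len=3): no
  'fig' (len=3): no
Matching words: []
Total: 0

0


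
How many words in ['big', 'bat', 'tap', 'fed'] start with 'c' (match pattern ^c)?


Pattern ^c anchors to start of word. Check which words begin with 'c':
  'big' -> no
  'bat' -> no
  'tap' -> no
  'fed' -> no
Matching words: []
Count: 0

0


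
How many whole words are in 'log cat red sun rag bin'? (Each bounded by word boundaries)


Word boundaries (\b) mark the start/end of each word.
Text: 'log cat red sun rag bin'
Splitting by whitespace:
  Word 1: 'log'
  Word 2: 'cat'
  Word 3: 'red'
  Word 4: 'sun'
  Word 5: 'rag'
  Word 6: 'bin'
Total whole words: 6

6


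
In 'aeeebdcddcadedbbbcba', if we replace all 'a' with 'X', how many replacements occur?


re.sub('a', 'X', text) replaces every occurrence of 'a' with 'X'.
Text: 'aeeebdcddcadedbbbcba'
Scanning for 'a':
  pos 0: 'a' -> replacement #1
  pos 10: 'a' -> replacement #2
  pos 19: 'a' -> replacement #3
Total replacements: 3

3


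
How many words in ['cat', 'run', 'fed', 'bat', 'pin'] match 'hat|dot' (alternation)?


Alternation 'hat|dot' matches either 'hat' or 'dot'.
Checking each word:
  'cat' -> no
  'run' -> no
  'fed' -> no
  'bat' -> no
  'pin' -> no
Matches: []
Count: 0

0


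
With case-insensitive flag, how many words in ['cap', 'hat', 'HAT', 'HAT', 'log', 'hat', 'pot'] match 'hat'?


Case-insensitive matching: compare each word's lowercase form to 'hat'.
  'cap' -> lower='cap' -> no
  'hat' -> lower='hat' -> MATCH
  'HAT' -> lower='hat' -> MATCH
  'HAT' -> lower='hat' -> MATCH
  'log' -> lower='log' -> no
  'hat' -> lower='hat' -> MATCH
  'pot' -> lower='pot' -> no
Matches: ['hat', 'HAT', 'HAT', 'hat']
Count: 4

4


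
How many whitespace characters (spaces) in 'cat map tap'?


\s matches whitespace characters (spaces, tabs, etc.).
Text: 'cat map tap'
This text has 3 words separated by spaces.
Number of spaces = number of words - 1 = 3 - 1 = 2

2


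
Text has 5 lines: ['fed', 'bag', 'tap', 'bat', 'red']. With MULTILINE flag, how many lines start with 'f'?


With MULTILINE flag, ^ matches the start of each line.
Lines: ['fed', 'bag', 'tap', 'bat', 'red']
Checking which lines start with 'f':
  Line 1: 'fed' -> MATCH
  Line 2: 'bag' -> no
  Line 3: 'tap' -> no
  Line 4: 'bat' -> no
  Line 5: 'red' -> no
Matching lines: ['fed']
Count: 1

1


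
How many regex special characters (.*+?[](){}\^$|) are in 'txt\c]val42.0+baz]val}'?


Regex special characters are: . * + ? [ ] ( ) { } \ ^ $ |
Scanning 'txt\c]val42.0+baz]val}':
  pos 3: '\' -> SPECIAL
  pos 5: ']' -> SPECIAL
  pos 11: '.' -> SPECIAL
  pos 13: '+' -> SPECIAL
  pos 17: ']' -> SPECIAL
  pos 21: '}' -> SPECIAL
Special chars found: ['\\', ']', '.', '+', ']', '}']
Total: 6

6


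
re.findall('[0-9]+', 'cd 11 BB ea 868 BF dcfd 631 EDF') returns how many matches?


Pattern '[0-9]+' finds one or more digits.
Text: 'cd 11 BB ea 868 BF dcfd 631 EDF'
Scanning for matches:
  Match 1: '11'
  Match 2: '868'
  Match 3: '631'
Total matches: 3

3


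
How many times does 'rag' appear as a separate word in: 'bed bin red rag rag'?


Scanning each word for exact match 'rag':
  Word 1: 'bed' -> no
  Word 2: 'bin' -> no
  Word 3: 'red' -> no
  Word 4: 'rag' -> MATCH
  Word 5: 'rag' -> MATCH
Total matches: 2

2


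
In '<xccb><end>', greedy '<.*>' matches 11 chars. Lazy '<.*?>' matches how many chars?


Greedy '<.*>' tries to match as MUCH as possible.
Lazy '<.*?>' tries to match as LITTLE as possible.

String: '<xccb><end>'
Greedy '<.*>' starts at first '<' and extends to the LAST '>': '<xccb><end>' (11 chars)
Lazy '<.*?>' starts at first '<' and stops at the FIRST '>': '<xccb>' (6 chars)

6


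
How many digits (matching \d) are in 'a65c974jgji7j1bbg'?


\d matches any digit 0-9.
Scanning 'a65c974jgji7j1bbg':
  pos 1: '6' -> DIGIT
  pos 2: '5' -> DIGIT
  pos 4: '9' -> DIGIT
  pos 5: '7' -> DIGIT
  pos 6: '4' -> DIGIT
  pos 11: '7' -> DIGIT
  pos 13: '1' -> DIGIT
Digits found: ['6', '5', '9', '7', '4', '7', '1']
Total: 7

7


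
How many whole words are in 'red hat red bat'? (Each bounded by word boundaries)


Word boundaries (\b) mark the start/end of each word.
Text: 'red hat red bat'
Splitting by whitespace:
  Word 1: 'red'
  Word 2: 'hat'
  Word 3: 'red'
  Word 4: 'bat'
Total whole words: 4

4


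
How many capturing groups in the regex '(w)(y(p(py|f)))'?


To count capturing groups, count each '(' that starts a group.
Pattern: '(w)(y(p(py|f)))'
Walking through the pattern:
  Position 0: '(' -> group #1
  Position 3: '(' -> group #2
  Position 5: '(' -> group #3
  Position 7: '(' -> group #4
Total capturing groups: 4

4


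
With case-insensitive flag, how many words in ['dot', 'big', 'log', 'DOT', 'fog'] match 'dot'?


Case-insensitive matching: compare each word's lowercase form to 'dot'.
  'dot' -> lower='dot' -> MATCH
  'big' -> lower='big' -> no
  'log' -> lower='log' -> no
  'DOT' -> lower='dot' -> MATCH
  'fog' -> lower='fog' -> no
Matches: ['dot', 'DOT']
Count: 2

2


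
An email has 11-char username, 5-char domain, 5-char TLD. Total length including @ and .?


An email address has format: username@domain.tld
Username length: 11
'@' character: 1
Domain length: 5
'.' character: 1
TLD length: 5
Total = 11 + 1 + 5 + 1 + 5 = 23

23


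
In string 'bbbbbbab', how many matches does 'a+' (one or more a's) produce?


Pattern 'a+' matches one or more consecutive a's.
String: 'bbbbbbab'
Scanning for runs of a:
  Match 1: 'a' (length 1)
Total matches: 1

1


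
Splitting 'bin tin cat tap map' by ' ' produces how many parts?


Splitting by ' ' breaks the string at each occurrence of the separator.
Text: 'bin tin cat tap map'
Parts after split:
  Part 1: 'bin'
  Part 2: 'tin'
  Part 3: 'cat'
  Part 4: 'tap'
  Part 5: 'map'
Total parts: 5

5


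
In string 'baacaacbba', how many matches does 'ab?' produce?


Pattern 'ab?' matches 'a' optionally followed by 'b'.
String: 'baacaacbba'
Scanning left to right for 'a' then checking next char:
  Match 1: 'a' (a not followed by b)
  Match 2: 'a' (a not followed by b)
  Match 3: 'a' (a not followed by b)
  Match 4: 'a' (a not followed by b)
  Match 5: 'a' (a not followed by b)
Total matches: 5

5


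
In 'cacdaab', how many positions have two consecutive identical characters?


Looking for consecutive identical characters in 'cacdaab':
  pos 0-1: 'c' vs 'a' -> different
  pos 1-2: 'a' vs 'c' -> different
  pos 2-3: 'c' vs 'd' -> different
  pos 3-4: 'd' vs 'a' -> different
  pos 4-5: 'a' vs 'a' -> MATCH ('aa')
  pos 5-6: 'a' vs 'b' -> different
Consecutive identical pairs: ['aa']
Count: 1

1


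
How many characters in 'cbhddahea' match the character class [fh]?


Character class [fh] matches any of: {f, h}
Scanning string 'cbhddahea' character by character:
  pos 0: 'c' -> no
  pos 1: 'b' -> no
  pos 2: 'h' -> MATCH
  pos 3: 'd' -> no
  pos 4: 'd' -> no
  pos 5: 'a' -> no
  pos 6: 'h' -> MATCH
  pos 7: 'e' -> no
  pos 8: 'a' -> no
Total matches: 2

2
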